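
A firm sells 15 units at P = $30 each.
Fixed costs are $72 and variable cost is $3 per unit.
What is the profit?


Total Revenue = P * Q = 30 * 15 = $450
Total Cost = FC + VC*Q = 72 + 3*15 = $117
Profit = TR - TC = 450 - 117 = $333

$333


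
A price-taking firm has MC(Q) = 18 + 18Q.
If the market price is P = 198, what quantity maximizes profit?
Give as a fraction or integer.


In perfect competition, profit is maximized where P = MC.
198 = 18 + 18Q
180 = 18Q
Q* = 180/18 = 10

10


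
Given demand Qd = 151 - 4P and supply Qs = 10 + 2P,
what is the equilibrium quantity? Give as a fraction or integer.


First find equilibrium price:
151 - 4P = 10 + 2P
P* = 141/6 = 47/2
Then substitute into demand:
Q* = 151 - 4 * 47/2 = 57

57


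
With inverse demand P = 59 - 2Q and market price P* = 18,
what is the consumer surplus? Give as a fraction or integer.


Maximum willingness to pay (at Q=0): P_max = 59
Quantity demanded at P* = 18:
Q* = (59 - 18)/2 = 41/2
CS = (1/2) * Q* * (P_max - P*)
CS = (1/2) * 41/2 * (59 - 18)
CS = (1/2) * 41/2 * 41 = 1681/4

1681/4


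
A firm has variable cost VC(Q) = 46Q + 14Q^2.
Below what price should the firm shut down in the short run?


AVC(Q) = VC(Q)/Q = 46 + 14Q
AVC is increasing in Q, so minimum AVC is at Q -> 0+.
Min AVC = 46
The firm should shut down if P < 46.

46


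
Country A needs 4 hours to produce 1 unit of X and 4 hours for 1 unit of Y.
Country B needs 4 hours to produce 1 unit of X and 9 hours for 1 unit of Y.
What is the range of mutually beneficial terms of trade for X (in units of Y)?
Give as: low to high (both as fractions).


Opportunity cost of X for Country A = hours_X / hours_Y = 4/4 = 1 units of Y
Opportunity cost of X for Country B = hours_X / hours_Y = 4/9 = 4/9 units of Y
Terms of trade must be between the two opportunity costs.
Range: 4/9 to 1

4/9 to 1


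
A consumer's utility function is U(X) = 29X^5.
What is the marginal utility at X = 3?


MU = dU/dX = 29*5*X^(5-1)
MU = 145*X^4
At X = 3:
MU = 145 * 3^4
MU = 145 * 81 = 11745

11745


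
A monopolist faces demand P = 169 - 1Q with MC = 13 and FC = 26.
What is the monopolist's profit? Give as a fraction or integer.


MR = MC: 169 - 2Q = 13
Q* = 78
P* = 169 - 1*78 = 91
Profit = (P* - MC)*Q* - FC
= (91 - 13)*78 - 26
= 78*78 - 26
= 6084 - 26 = 6058

6058


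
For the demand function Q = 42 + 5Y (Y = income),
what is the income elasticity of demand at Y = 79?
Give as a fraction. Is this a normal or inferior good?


dQ/dY = 5
At Y = 79: Q = 42 + 5*79 = 437
Ey = (dQ/dY)(Y/Q) = 5 * 79 / 437 = 395/437
Since Ey > 0, this is a normal good.

395/437 (normal good)


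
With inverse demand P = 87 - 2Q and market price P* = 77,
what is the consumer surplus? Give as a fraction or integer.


Maximum willingness to pay (at Q=0): P_max = 87
Quantity demanded at P* = 77:
Q* = (87 - 77)/2 = 5
CS = (1/2) * Q* * (P_max - P*)
CS = (1/2) * 5 * (87 - 77)
CS = (1/2) * 5 * 10 = 25

25


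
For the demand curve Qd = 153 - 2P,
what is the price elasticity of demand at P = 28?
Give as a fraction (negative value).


dQ/dP = -2
At P = 28: Q = 153 - 2*28 = 97
E = (dQ/dP)(P/Q) = (-2)(28/97) = -56/97

-56/97


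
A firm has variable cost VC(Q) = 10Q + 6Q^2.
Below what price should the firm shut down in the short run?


AVC(Q) = VC(Q)/Q = 10 + 6Q
AVC is increasing in Q, so minimum AVC is at Q -> 0+.
Min AVC = 10
The firm should shut down if P < 10.

10


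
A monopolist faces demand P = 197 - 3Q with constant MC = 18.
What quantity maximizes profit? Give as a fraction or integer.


TR = P*Q = (197 - 3Q)Q = 197Q - 3Q^2
MR = dTR/dQ = 197 - 6Q
Set MR = MC:
197 - 6Q = 18
179 = 6Q
Q* = 179/6 = 179/6

179/6


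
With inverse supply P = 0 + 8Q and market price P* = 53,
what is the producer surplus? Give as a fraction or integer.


Minimum supply price (at Q=0): P_min = 0
Quantity supplied at P* = 53:
Q* = (53 - 0)/8 = 53/8
PS = (1/2) * Q* * (P* - P_min)
PS = (1/2) * 53/8 * (53 - 0)
PS = (1/2) * 53/8 * 53 = 2809/16

2809/16


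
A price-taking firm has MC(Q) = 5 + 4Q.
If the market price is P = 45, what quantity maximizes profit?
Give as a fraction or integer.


In perfect competition, profit is maximized where P = MC.
45 = 5 + 4Q
40 = 4Q
Q* = 40/4 = 10

10


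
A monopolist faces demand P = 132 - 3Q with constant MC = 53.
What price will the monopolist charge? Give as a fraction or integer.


MR = 132 - 6Q
Set MR = MC: 132 - 6Q = 53
Q* = 79/6
Substitute into demand:
P* = 132 - 3*79/6 = 185/2

185/2


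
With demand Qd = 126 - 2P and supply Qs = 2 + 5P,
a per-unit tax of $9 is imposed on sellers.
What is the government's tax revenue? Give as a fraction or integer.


With tax on sellers, new supply: Qs' = 2 + 5(P - 9)
= 5P - 43
New equilibrium quantity:
Q_new = 544/7
Tax revenue = tax * Q_new = 9 * 544/7 = 4896/7

4896/7


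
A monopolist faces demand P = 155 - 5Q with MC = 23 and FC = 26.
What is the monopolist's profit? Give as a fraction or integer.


MR = MC: 155 - 10Q = 23
Q* = 66/5
P* = 155 - 5*66/5 = 89
Profit = (P* - MC)*Q* - FC
= (89 - 23)*66/5 - 26
= 66*66/5 - 26
= 4356/5 - 26 = 4226/5

4226/5


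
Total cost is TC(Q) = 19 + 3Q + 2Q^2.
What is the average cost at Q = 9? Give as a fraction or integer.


TC(9) = 19 + 3*9 + 2*9^2
TC(9) = 19 + 27 + 162 = 208
AC = TC/Q = 208/9 = 208/9

208/9


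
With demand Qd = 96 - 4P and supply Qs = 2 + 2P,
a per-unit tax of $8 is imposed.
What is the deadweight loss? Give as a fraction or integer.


Pre-tax equilibrium quantity: Q* = 100/3
Post-tax equilibrium quantity: Q_tax = 68/3
Reduction in quantity: Q* - Q_tax = 32/3
DWL = (1/2) * tax * (Q* - Q_tax)
DWL = (1/2) * 8 * 32/3 = 128/3

128/3


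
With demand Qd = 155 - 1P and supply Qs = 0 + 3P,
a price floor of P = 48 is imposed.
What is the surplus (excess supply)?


At P = 48:
Qd = 155 - 1*48 = 107
Qs = 0 + 3*48 = 144
Surplus = Qs - Qd = 144 - 107 = 37

37


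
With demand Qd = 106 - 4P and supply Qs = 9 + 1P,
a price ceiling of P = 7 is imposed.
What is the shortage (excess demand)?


At P = 7:
Qd = 106 - 4*7 = 78
Qs = 9 + 1*7 = 16
Shortage = Qd - Qs = 78 - 16 = 62

62


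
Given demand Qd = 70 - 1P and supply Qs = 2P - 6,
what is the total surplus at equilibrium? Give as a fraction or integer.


Find equilibrium: 70 - 1P = 2P - 6
70 + 6 = 3P
P* = 76/3 = 76/3
Q* = 2*76/3 - 6 = 134/3
Inverse demand: P = 70 - Q/1, so P_max = 70
Inverse supply: P = 3 + Q/2, so P_min = 3
CS = (1/2) * 134/3 * (70 - 76/3) = 8978/9
PS = (1/2) * 134/3 * (76/3 - 3) = 4489/9
TS = CS + PS = 8978/9 + 4489/9 = 4489/3

4489/3


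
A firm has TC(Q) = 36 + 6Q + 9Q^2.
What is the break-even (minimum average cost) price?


AC(Q) = 36/Q + 6 + 9Q
To minimize: dAC/dQ = -36/Q^2 + 9 = 0
Q^2 = 36/9 = 4
Q* = 2
Min AC = 36/2 + 6 + 9*2
Min AC = 18 + 6 + 18 = 42

42


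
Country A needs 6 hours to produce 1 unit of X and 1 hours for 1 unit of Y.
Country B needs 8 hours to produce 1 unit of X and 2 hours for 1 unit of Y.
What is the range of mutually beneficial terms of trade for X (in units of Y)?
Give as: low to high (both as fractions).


Opportunity cost of X for Country A = hours_X / hours_Y = 6/1 = 6 units of Y
Opportunity cost of X for Country B = hours_X / hours_Y = 8/2 = 4 units of Y
Terms of trade must be between the two opportunity costs.
Range: 4 to 6

4 to 6


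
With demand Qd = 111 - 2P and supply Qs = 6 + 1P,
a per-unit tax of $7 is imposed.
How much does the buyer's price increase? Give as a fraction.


With a per-unit tax, the buyer's price increase depends on relative slopes.
Supply slope: d = 1, Demand slope: b = 2
Buyer's price increase = d * tax / (b + d)
= 1 * 7 / (2 + 1)
= 7 / 3 = 7/3

7/3


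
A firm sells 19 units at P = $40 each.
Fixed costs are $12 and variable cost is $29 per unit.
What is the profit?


Total Revenue = P * Q = 40 * 19 = $760
Total Cost = FC + VC*Q = 12 + 29*19 = $563
Profit = TR - TC = 760 - 563 = $197

$197


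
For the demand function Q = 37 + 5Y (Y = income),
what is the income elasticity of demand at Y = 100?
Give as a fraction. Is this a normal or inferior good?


dQ/dY = 5
At Y = 100: Q = 37 + 5*100 = 537
Ey = (dQ/dY)(Y/Q) = 5 * 100 / 537 = 500/537
Since Ey > 0, this is a normal good.

500/537 (normal good)


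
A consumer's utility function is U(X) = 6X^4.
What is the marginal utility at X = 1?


MU = dU/dX = 6*4*X^(4-1)
MU = 24*X^3
At X = 1:
MU = 24 * 1^3
MU = 24 * 1 = 24

24


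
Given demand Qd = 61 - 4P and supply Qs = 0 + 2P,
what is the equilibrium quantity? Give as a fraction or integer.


First find equilibrium price:
61 - 4P = 0 + 2P
P* = 61/6 = 61/6
Then substitute into demand:
Q* = 61 - 4 * 61/6 = 61/3

61/3


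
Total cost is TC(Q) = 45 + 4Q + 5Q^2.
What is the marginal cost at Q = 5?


MC = dTC/dQ = 4 + 2*5*Q
At Q = 5:
MC = 4 + 10*5
MC = 4 + 50 = 54

54


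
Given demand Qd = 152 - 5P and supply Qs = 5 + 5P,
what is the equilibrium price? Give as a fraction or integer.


At equilibrium, Qd = Qs.
152 - 5P = 5 + 5P
152 - 5 = 5P + 5P
147 = 10P
P* = 147/10 = 147/10

147/10


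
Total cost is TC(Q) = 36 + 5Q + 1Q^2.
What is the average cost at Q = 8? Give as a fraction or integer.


TC(8) = 36 + 5*8 + 1*8^2
TC(8) = 36 + 40 + 64 = 140
AC = TC/Q = 140/8 = 35/2

35/2


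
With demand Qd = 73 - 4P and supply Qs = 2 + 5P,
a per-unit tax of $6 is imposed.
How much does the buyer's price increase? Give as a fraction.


With a per-unit tax, the buyer's price increase depends on relative slopes.
Supply slope: d = 5, Demand slope: b = 4
Buyer's price increase = d * tax / (b + d)
= 5 * 6 / (4 + 5)
= 30 / 9 = 10/3

10/3


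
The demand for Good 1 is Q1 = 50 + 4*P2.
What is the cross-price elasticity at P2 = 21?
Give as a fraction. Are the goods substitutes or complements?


dQ1/dP2 = 4
At P2 = 21: Q1 = 50 + 4*21 = 134
Exy = (dQ1/dP2)(P2/Q1) = 4 * 21 / 134 = 42/67
Since Exy > 0, the goods are substitutes.

42/67 (substitutes)


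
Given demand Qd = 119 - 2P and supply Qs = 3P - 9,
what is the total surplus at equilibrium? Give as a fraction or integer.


Find equilibrium: 119 - 2P = 3P - 9
119 + 9 = 5P
P* = 128/5 = 128/5
Q* = 3*128/5 - 9 = 339/5
Inverse demand: P = 119/2 - Q/2, so P_max = 119/2
Inverse supply: P = 3 + Q/3, so P_min = 3
CS = (1/2) * 339/5 * (119/2 - 128/5) = 114921/100
PS = (1/2) * 339/5 * (128/5 - 3) = 38307/50
TS = CS + PS = 114921/100 + 38307/50 = 38307/20

38307/20


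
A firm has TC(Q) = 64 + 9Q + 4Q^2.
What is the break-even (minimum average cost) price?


AC(Q) = 64/Q + 9 + 4Q
To minimize: dAC/dQ = -64/Q^2 + 4 = 0
Q^2 = 64/4 = 16
Q* = 4
Min AC = 64/4 + 9 + 4*4
Min AC = 16 + 9 + 16 = 41

41


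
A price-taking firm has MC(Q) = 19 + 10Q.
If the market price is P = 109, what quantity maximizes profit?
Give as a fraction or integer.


In perfect competition, profit is maximized where P = MC.
109 = 19 + 10Q
90 = 10Q
Q* = 90/10 = 9

9


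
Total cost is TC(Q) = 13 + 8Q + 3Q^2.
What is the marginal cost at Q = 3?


MC = dTC/dQ = 8 + 2*3*Q
At Q = 3:
MC = 8 + 6*3
MC = 8 + 18 = 26

26


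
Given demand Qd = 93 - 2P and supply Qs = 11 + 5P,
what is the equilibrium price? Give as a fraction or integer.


At equilibrium, Qd = Qs.
93 - 2P = 11 + 5P
93 - 11 = 2P + 5P
82 = 7P
P* = 82/7 = 82/7

82/7


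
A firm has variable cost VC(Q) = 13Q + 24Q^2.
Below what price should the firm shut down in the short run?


AVC(Q) = VC(Q)/Q = 13 + 24Q
AVC is increasing in Q, so minimum AVC is at Q -> 0+.
Min AVC = 13
The firm should shut down if P < 13.

13


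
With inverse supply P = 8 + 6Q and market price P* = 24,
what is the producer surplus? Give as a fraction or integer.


Minimum supply price (at Q=0): P_min = 8
Quantity supplied at P* = 24:
Q* = (24 - 8)/6 = 8/3
PS = (1/2) * Q* * (P* - P_min)
PS = (1/2) * 8/3 * (24 - 8)
PS = (1/2) * 8/3 * 16 = 64/3

64/3


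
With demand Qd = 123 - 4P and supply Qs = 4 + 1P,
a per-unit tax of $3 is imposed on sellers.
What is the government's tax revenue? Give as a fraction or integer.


With tax on sellers, new supply: Qs' = 4 + 1(P - 3)
= 1 + 1P
New equilibrium quantity:
Q_new = 127/5
Tax revenue = tax * Q_new = 3 * 127/5 = 381/5

381/5


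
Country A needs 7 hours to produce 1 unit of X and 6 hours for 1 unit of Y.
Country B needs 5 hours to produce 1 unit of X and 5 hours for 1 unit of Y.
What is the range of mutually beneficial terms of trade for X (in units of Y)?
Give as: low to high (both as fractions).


Opportunity cost of X for Country A = hours_X / hours_Y = 7/6 = 7/6 units of Y
Opportunity cost of X for Country B = hours_X / hours_Y = 5/5 = 1 units of Y
Terms of trade must be between the two opportunity costs.
Range: 1 to 7/6

1 to 7/6


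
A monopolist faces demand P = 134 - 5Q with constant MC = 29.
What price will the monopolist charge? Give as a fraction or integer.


MR = 134 - 10Q
Set MR = MC: 134 - 10Q = 29
Q* = 21/2
Substitute into demand:
P* = 134 - 5*21/2 = 163/2

163/2


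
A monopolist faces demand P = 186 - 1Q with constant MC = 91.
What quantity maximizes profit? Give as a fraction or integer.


TR = P*Q = (186 - 1Q)Q = 186Q - 1Q^2
MR = dTR/dQ = 186 - 2Q
Set MR = MC:
186 - 2Q = 91
95 = 2Q
Q* = 95/2 = 95/2

95/2


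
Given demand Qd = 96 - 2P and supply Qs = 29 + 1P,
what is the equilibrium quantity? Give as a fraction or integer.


First find equilibrium price:
96 - 2P = 29 + 1P
P* = 67/3 = 67/3
Then substitute into demand:
Q* = 96 - 2 * 67/3 = 154/3

154/3


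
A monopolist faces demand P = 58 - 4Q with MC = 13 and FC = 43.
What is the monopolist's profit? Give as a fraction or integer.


MR = MC: 58 - 8Q = 13
Q* = 45/8
P* = 58 - 4*45/8 = 71/2
Profit = (P* - MC)*Q* - FC
= (71/2 - 13)*45/8 - 43
= 45/2*45/8 - 43
= 2025/16 - 43 = 1337/16

1337/16


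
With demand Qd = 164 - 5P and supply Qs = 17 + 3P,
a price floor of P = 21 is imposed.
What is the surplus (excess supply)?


At P = 21:
Qd = 164 - 5*21 = 59
Qs = 17 + 3*21 = 80
Surplus = Qs - Qd = 80 - 59 = 21

21


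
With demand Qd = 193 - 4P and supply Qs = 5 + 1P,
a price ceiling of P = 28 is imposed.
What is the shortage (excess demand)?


At P = 28:
Qd = 193 - 4*28 = 81
Qs = 5 + 1*28 = 33
Shortage = Qd - Qs = 81 - 33 = 48

48


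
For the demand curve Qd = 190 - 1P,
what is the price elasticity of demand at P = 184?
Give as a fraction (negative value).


dQ/dP = -1
At P = 184: Q = 190 - 1*184 = 6
E = (dQ/dP)(P/Q) = (-1)(184/6) = -92/3

-92/3


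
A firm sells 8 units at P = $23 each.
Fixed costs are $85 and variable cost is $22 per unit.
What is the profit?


Total Revenue = P * Q = 23 * 8 = $184
Total Cost = FC + VC*Q = 85 + 22*8 = $261
Profit = TR - TC = 184 - 261 = $-77

$-77


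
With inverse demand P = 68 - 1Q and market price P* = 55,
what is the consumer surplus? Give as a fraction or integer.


Maximum willingness to pay (at Q=0): P_max = 68
Quantity demanded at P* = 55:
Q* = (68 - 55)/1 = 13
CS = (1/2) * Q* * (P_max - P*)
CS = (1/2) * 13 * (68 - 55)
CS = (1/2) * 13 * 13 = 169/2

169/2


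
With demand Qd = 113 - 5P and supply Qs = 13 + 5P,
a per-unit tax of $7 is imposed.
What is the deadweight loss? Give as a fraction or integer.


Pre-tax equilibrium quantity: Q* = 63
Post-tax equilibrium quantity: Q_tax = 91/2
Reduction in quantity: Q* - Q_tax = 35/2
DWL = (1/2) * tax * (Q* - Q_tax)
DWL = (1/2) * 7 * 35/2 = 245/4

245/4


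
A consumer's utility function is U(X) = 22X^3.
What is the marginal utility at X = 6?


MU = dU/dX = 22*3*X^(3-1)
MU = 66*X^2
At X = 6:
MU = 66 * 6^2
MU = 66 * 36 = 2376

2376


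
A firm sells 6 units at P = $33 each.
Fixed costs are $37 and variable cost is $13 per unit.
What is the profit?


Total Revenue = P * Q = 33 * 6 = $198
Total Cost = FC + VC*Q = 37 + 13*6 = $115
Profit = TR - TC = 198 - 115 = $83

$83


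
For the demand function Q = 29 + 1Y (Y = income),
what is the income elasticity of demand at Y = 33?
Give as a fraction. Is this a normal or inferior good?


dQ/dY = 1
At Y = 33: Q = 29 + 1*33 = 62
Ey = (dQ/dY)(Y/Q) = 1 * 33 / 62 = 33/62
Since Ey > 0, this is a normal good.

33/62 (normal good)


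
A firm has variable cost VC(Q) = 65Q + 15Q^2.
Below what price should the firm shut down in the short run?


AVC(Q) = VC(Q)/Q = 65 + 15Q
AVC is increasing in Q, so minimum AVC is at Q -> 0+.
Min AVC = 65
The firm should shut down if P < 65.

65


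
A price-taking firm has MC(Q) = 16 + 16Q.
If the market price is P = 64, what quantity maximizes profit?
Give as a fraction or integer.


In perfect competition, profit is maximized where P = MC.
64 = 16 + 16Q
48 = 16Q
Q* = 48/16 = 3

3


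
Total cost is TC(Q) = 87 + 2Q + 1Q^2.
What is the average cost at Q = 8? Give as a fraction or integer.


TC(8) = 87 + 2*8 + 1*8^2
TC(8) = 87 + 16 + 64 = 167
AC = TC/Q = 167/8 = 167/8

167/8


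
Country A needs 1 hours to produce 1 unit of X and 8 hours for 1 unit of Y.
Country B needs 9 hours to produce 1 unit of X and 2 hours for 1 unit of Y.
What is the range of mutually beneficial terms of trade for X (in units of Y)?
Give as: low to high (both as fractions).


Opportunity cost of X for Country A = hours_X / hours_Y = 1/8 = 1/8 units of Y
Opportunity cost of X for Country B = hours_X / hours_Y = 9/2 = 9/2 units of Y
Terms of trade must be between the two opportunity costs.
Range: 1/8 to 9/2

1/8 to 9/2


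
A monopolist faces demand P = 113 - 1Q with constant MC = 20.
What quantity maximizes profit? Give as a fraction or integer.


TR = P*Q = (113 - 1Q)Q = 113Q - 1Q^2
MR = dTR/dQ = 113 - 2Q
Set MR = MC:
113 - 2Q = 20
93 = 2Q
Q* = 93/2 = 93/2

93/2


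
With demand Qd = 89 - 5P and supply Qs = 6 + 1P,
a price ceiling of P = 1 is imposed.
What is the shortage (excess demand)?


At P = 1:
Qd = 89 - 5*1 = 84
Qs = 6 + 1*1 = 7
Shortage = Qd - Qs = 84 - 7 = 77

77


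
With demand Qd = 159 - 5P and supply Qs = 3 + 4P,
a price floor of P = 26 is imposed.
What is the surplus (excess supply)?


At P = 26:
Qd = 159 - 5*26 = 29
Qs = 3 + 4*26 = 107
Surplus = Qs - Qd = 107 - 29 = 78

78


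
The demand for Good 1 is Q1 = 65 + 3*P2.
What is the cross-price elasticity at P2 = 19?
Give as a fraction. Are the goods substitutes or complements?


dQ1/dP2 = 3
At P2 = 19: Q1 = 65 + 3*19 = 122
Exy = (dQ1/dP2)(P2/Q1) = 3 * 19 / 122 = 57/122
Since Exy > 0, the goods are substitutes.

57/122 (substitutes)


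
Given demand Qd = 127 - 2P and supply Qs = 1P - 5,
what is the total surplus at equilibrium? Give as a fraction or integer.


Find equilibrium: 127 - 2P = 1P - 5
127 + 5 = 3P
P* = 132/3 = 44
Q* = 1*44 - 5 = 39
Inverse demand: P = 127/2 - Q/2, so P_max = 127/2
Inverse supply: P = 5 + Q/1, so P_min = 5
CS = (1/2) * 39 * (127/2 - 44) = 1521/4
PS = (1/2) * 39 * (44 - 5) = 1521/2
TS = CS + PS = 1521/4 + 1521/2 = 4563/4

4563/4


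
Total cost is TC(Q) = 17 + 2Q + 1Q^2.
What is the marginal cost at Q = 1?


MC = dTC/dQ = 2 + 2*1*Q
At Q = 1:
MC = 2 + 2*1
MC = 2 + 2 = 4

4


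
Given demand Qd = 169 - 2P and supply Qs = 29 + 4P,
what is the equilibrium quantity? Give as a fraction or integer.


First find equilibrium price:
169 - 2P = 29 + 4P
P* = 140/6 = 70/3
Then substitute into demand:
Q* = 169 - 2 * 70/3 = 367/3

367/3


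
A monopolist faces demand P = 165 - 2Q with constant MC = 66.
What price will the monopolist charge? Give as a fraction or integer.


MR = 165 - 4Q
Set MR = MC: 165 - 4Q = 66
Q* = 99/4
Substitute into demand:
P* = 165 - 2*99/4 = 231/2

231/2


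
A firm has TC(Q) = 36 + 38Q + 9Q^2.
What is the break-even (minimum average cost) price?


AC(Q) = 36/Q + 38 + 9Q
To minimize: dAC/dQ = -36/Q^2 + 9 = 0
Q^2 = 36/9 = 4
Q* = 2
Min AC = 36/2 + 38 + 9*2
Min AC = 18 + 38 + 18 = 74

74


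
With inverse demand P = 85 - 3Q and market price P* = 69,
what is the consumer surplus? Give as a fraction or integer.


Maximum willingness to pay (at Q=0): P_max = 85
Quantity demanded at P* = 69:
Q* = (85 - 69)/3 = 16/3
CS = (1/2) * Q* * (P_max - P*)
CS = (1/2) * 16/3 * (85 - 69)
CS = (1/2) * 16/3 * 16 = 128/3

128/3


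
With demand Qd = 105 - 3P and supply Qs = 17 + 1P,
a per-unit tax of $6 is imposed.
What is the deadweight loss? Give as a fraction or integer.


Pre-tax equilibrium quantity: Q* = 39
Post-tax equilibrium quantity: Q_tax = 69/2
Reduction in quantity: Q* - Q_tax = 9/2
DWL = (1/2) * tax * (Q* - Q_tax)
DWL = (1/2) * 6 * 9/2 = 27/2

27/2


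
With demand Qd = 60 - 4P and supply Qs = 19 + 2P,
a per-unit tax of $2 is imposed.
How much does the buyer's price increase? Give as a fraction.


With a per-unit tax, the buyer's price increase depends on relative slopes.
Supply slope: d = 2, Demand slope: b = 4
Buyer's price increase = d * tax / (b + d)
= 2 * 2 / (4 + 2)
= 4 / 6 = 2/3

2/3


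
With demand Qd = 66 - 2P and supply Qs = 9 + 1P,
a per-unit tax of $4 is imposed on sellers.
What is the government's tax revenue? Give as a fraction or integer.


With tax on sellers, new supply: Qs' = 9 + 1(P - 4)
= 5 + 1P
New equilibrium quantity:
Q_new = 76/3
Tax revenue = tax * Q_new = 4 * 76/3 = 304/3

304/3


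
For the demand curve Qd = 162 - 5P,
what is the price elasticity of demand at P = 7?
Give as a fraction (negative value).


dQ/dP = -5
At P = 7: Q = 162 - 5*7 = 127
E = (dQ/dP)(P/Q) = (-5)(7/127) = -35/127

-35/127


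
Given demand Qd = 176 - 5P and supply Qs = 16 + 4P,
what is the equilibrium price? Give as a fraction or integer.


At equilibrium, Qd = Qs.
176 - 5P = 16 + 4P
176 - 16 = 5P + 4P
160 = 9P
P* = 160/9 = 160/9

160/9


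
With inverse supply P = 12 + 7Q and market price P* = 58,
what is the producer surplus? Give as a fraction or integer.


Minimum supply price (at Q=0): P_min = 12
Quantity supplied at P* = 58:
Q* = (58 - 12)/7 = 46/7
PS = (1/2) * Q* * (P* - P_min)
PS = (1/2) * 46/7 * (58 - 12)
PS = (1/2) * 46/7 * 46 = 1058/7

1058/7


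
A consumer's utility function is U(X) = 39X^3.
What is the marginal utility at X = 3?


MU = dU/dX = 39*3*X^(3-1)
MU = 117*X^2
At X = 3:
MU = 117 * 3^2
MU = 117 * 9 = 1053

1053


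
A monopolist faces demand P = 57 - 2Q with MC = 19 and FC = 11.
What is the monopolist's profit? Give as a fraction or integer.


MR = MC: 57 - 4Q = 19
Q* = 19/2
P* = 57 - 2*19/2 = 38
Profit = (P* - MC)*Q* - FC
= (38 - 19)*19/2 - 11
= 19*19/2 - 11
= 361/2 - 11 = 339/2

339/2


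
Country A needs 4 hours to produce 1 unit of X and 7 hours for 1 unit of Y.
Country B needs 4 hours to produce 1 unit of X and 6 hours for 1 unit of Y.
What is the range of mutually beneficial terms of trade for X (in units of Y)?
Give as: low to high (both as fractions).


Opportunity cost of X for Country A = hours_X / hours_Y = 4/7 = 4/7 units of Y
Opportunity cost of X for Country B = hours_X / hours_Y = 4/6 = 2/3 units of Y
Terms of trade must be between the two opportunity costs.
Range: 4/7 to 2/3

4/7 to 2/3


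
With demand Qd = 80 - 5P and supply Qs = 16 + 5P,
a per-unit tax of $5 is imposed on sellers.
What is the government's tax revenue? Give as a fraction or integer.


With tax on sellers, new supply: Qs' = 16 + 5(P - 5)
= 5P - 9
New equilibrium quantity:
Q_new = 71/2
Tax revenue = tax * Q_new = 5 * 71/2 = 355/2

355/2


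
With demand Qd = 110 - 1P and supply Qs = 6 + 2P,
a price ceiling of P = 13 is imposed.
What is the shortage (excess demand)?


At P = 13:
Qd = 110 - 1*13 = 97
Qs = 6 + 2*13 = 32
Shortage = Qd - Qs = 97 - 32 = 65

65


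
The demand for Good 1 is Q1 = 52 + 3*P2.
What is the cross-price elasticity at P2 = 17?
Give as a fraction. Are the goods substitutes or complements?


dQ1/dP2 = 3
At P2 = 17: Q1 = 52 + 3*17 = 103
Exy = (dQ1/dP2)(P2/Q1) = 3 * 17 / 103 = 51/103
Since Exy > 0, the goods are substitutes.

51/103 (substitutes)


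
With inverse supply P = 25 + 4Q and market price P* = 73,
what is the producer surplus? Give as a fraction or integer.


Minimum supply price (at Q=0): P_min = 25
Quantity supplied at P* = 73:
Q* = (73 - 25)/4 = 12
PS = (1/2) * Q* * (P* - P_min)
PS = (1/2) * 12 * (73 - 25)
PS = (1/2) * 12 * 48 = 288

288


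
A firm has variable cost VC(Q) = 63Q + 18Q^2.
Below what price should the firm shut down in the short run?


AVC(Q) = VC(Q)/Q = 63 + 18Q
AVC is increasing in Q, so minimum AVC is at Q -> 0+.
Min AVC = 63
The firm should shut down if P < 63.

63


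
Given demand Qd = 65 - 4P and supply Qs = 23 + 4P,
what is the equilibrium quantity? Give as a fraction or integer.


First find equilibrium price:
65 - 4P = 23 + 4P
P* = 42/8 = 21/4
Then substitute into demand:
Q* = 65 - 4 * 21/4 = 44

44


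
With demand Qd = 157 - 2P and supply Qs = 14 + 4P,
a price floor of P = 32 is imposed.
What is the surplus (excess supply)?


At P = 32:
Qd = 157 - 2*32 = 93
Qs = 14 + 4*32 = 142
Surplus = Qs - Qd = 142 - 93 = 49

49


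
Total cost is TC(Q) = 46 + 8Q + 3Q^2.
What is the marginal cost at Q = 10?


MC = dTC/dQ = 8 + 2*3*Q
At Q = 10:
MC = 8 + 6*10
MC = 8 + 60 = 68

68


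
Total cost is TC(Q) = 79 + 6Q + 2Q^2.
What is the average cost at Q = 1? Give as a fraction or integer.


TC(1) = 79 + 6*1 + 2*1^2
TC(1) = 79 + 6 + 2 = 87
AC = TC/Q = 87/1 = 87

87


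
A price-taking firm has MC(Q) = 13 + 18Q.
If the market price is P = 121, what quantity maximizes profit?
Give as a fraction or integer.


In perfect competition, profit is maximized where P = MC.
121 = 13 + 18Q
108 = 18Q
Q* = 108/18 = 6

6


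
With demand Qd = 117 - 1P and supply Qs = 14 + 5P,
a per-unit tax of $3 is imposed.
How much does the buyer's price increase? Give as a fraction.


With a per-unit tax, the buyer's price increase depends on relative slopes.
Supply slope: d = 5, Demand slope: b = 1
Buyer's price increase = d * tax / (b + d)
= 5 * 3 / (1 + 5)
= 15 / 6 = 5/2

5/2


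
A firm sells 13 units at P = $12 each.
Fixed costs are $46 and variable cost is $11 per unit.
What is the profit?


Total Revenue = P * Q = 12 * 13 = $156
Total Cost = FC + VC*Q = 46 + 11*13 = $189
Profit = TR - TC = 156 - 189 = $-33

$-33


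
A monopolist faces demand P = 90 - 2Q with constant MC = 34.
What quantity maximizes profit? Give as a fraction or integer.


TR = P*Q = (90 - 2Q)Q = 90Q - 2Q^2
MR = dTR/dQ = 90 - 4Q
Set MR = MC:
90 - 4Q = 34
56 = 4Q
Q* = 56/4 = 14

14


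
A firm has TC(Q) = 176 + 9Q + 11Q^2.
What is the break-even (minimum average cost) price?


AC(Q) = 176/Q + 9 + 11Q
To minimize: dAC/dQ = -176/Q^2 + 11 = 0
Q^2 = 176/11 = 16
Q* = 4
Min AC = 176/4 + 9 + 11*4
Min AC = 44 + 9 + 44 = 97

97


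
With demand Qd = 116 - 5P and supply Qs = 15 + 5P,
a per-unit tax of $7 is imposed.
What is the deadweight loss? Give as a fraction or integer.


Pre-tax equilibrium quantity: Q* = 131/2
Post-tax equilibrium quantity: Q_tax = 48
Reduction in quantity: Q* - Q_tax = 35/2
DWL = (1/2) * tax * (Q* - Q_tax)
DWL = (1/2) * 7 * 35/2 = 245/4

245/4


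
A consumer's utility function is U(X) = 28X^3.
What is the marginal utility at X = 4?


MU = dU/dX = 28*3*X^(3-1)
MU = 84*X^2
At X = 4:
MU = 84 * 4^2
MU = 84 * 16 = 1344

1344


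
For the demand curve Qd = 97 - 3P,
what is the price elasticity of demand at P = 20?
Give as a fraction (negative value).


dQ/dP = -3
At P = 20: Q = 97 - 3*20 = 37
E = (dQ/dP)(P/Q) = (-3)(20/37) = -60/37

-60/37


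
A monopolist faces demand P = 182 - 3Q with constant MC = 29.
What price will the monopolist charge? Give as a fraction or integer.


MR = 182 - 6Q
Set MR = MC: 182 - 6Q = 29
Q* = 51/2
Substitute into demand:
P* = 182 - 3*51/2 = 211/2

211/2


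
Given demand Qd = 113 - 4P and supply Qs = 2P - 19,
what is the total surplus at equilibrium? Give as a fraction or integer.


Find equilibrium: 113 - 4P = 2P - 19
113 + 19 = 6P
P* = 132/6 = 22
Q* = 2*22 - 19 = 25
Inverse demand: P = 113/4 - Q/4, so P_max = 113/4
Inverse supply: P = 19/2 + Q/2, so P_min = 19/2
CS = (1/2) * 25 * (113/4 - 22) = 625/8
PS = (1/2) * 25 * (22 - 19/2) = 625/4
TS = CS + PS = 625/8 + 625/4 = 1875/8

1875/8


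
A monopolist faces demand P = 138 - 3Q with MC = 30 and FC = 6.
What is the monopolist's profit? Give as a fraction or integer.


MR = MC: 138 - 6Q = 30
Q* = 18
P* = 138 - 3*18 = 84
Profit = (P* - MC)*Q* - FC
= (84 - 30)*18 - 6
= 54*18 - 6
= 972 - 6 = 966

966


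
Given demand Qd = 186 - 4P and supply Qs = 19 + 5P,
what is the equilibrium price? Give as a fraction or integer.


At equilibrium, Qd = Qs.
186 - 4P = 19 + 5P
186 - 19 = 4P + 5P
167 = 9P
P* = 167/9 = 167/9

167/9


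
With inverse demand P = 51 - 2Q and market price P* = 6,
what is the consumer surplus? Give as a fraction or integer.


Maximum willingness to pay (at Q=0): P_max = 51
Quantity demanded at P* = 6:
Q* = (51 - 6)/2 = 45/2
CS = (1/2) * Q* * (P_max - P*)
CS = (1/2) * 45/2 * (51 - 6)
CS = (1/2) * 45/2 * 45 = 2025/4

2025/4


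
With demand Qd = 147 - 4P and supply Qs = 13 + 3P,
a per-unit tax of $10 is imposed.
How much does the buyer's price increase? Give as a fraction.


With a per-unit tax, the buyer's price increase depends on relative slopes.
Supply slope: d = 3, Demand slope: b = 4
Buyer's price increase = d * tax / (b + d)
= 3 * 10 / (4 + 3)
= 30 / 7 = 30/7

30/7


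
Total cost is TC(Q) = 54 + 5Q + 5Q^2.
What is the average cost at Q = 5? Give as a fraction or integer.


TC(5) = 54 + 5*5 + 5*5^2
TC(5) = 54 + 25 + 125 = 204
AC = TC/Q = 204/5 = 204/5

204/5


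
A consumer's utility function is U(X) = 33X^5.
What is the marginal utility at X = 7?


MU = dU/dX = 33*5*X^(5-1)
MU = 165*X^4
At X = 7:
MU = 165 * 7^4
MU = 165 * 2401 = 396165

396165


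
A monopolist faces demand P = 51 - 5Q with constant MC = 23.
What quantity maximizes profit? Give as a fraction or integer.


TR = P*Q = (51 - 5Q)Q = 51Q - 5Q^2
MR = dTR/dQ = 51 - 10Q
Set MR = MC:
51 - 10Q = 23
28 = 10Q
Q* = 28/10 = 14/5

14/5


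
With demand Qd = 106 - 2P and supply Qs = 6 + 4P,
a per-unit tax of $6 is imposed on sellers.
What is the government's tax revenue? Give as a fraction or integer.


With tax on sellers, new supply: Qs' = 6 + 4(P - 6)
= 4P - 18
New equilibrium quantity:
Q_new = 194/3
Tax revenue = tax * Q_new = 6 * 194/3 = 388

388


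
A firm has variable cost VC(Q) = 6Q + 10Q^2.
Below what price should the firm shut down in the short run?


AVC(Q) = VC(Q)/Q = 6 + 10Q
AVC is increasing in Q, so minimum AVC is at Q -> 0+.
Min AVC = 6
The firm should shut down if P < 6.

6


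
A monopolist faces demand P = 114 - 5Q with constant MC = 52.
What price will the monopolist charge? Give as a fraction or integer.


MR = 114 - 10Q
Set MR = MC: 114 - 10Q = 52
Q* = 31/5
Substitute into demand:
P* = 114 - 5*31/5 = 83

83


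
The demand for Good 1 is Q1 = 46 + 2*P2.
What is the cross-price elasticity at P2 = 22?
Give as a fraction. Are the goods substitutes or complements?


dQ1/dP2 = 2
At P2 = 22: Q1 = 46 + 2*22 = 90
Exy = (dQ1/dP2)(P2/Q1) = 2 * 22 / 90 = 22/45
Since Exy > 0, the goods are substitutes.

22/45 (substitutes)


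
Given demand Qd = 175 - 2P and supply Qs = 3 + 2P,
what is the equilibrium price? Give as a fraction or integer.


At equilibrium, Qd = Qs.
175 - 2P = 3 + 2P
175 - 3 = 2P + 2P
172 = 4P
P* = 172/4 = 43

43


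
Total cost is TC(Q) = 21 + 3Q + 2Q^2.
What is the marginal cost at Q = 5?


MC = dTC/dQ = 3 + 2*2*Q
At Q = 5:
MC = 3 + 4*5
MC = 3 + 20 = 23

23


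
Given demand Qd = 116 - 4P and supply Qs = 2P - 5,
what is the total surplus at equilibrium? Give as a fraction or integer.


Find equilibrium: 116 - 4P = 2P - 5
116 + 5 = 6P
P* = 121/6 = 121/6
Q* = 2*121/6 - 5 = 106/3
Inverse demand: P = 29 - Q/4, so P_max = 29
Inverse supply: P = 5/2 + Q/2, so P_min = 5/2
CS = (1/2) * 106/3 * (29 - 121/6) = 2809/18
PS = (1/2) * 106/3 * (121/6 - 5/2) = 2809/9
TS = CS + PS = 2809/18 + 2809/9 = 2809/6

2809/6


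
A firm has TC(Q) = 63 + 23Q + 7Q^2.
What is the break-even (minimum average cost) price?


AC(Q) = 63/Q + 23 + 7Q
To minimize: dAC/dQ = -63/Q^2 + 7 = 0
Q^2 = 63/7 = 9
Q* = 3
Min AC = 63/3 + 23 + 7*3
Min AC = 21 + 23 + 21 = 65

65


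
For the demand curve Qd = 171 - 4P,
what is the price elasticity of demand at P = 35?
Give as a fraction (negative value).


dQ/dP = -4
At P = 35: Q = 171 - 4*35 = 31
E = (dQ/dP)(P/Q) = (-4)(35/31) = -140/31

-140/31


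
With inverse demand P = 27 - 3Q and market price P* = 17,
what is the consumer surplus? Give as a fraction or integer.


Maximum willingness to pay (at Q=0): P_max = 27
Quantity demanded at P* = 17:
Q* = (27 - 17)/3 = 10/3
CS = (1/2) * Q* * (P_max - P*)
CS = (1/2) * 10/3 * (27 - 17)
CS = (1/2) * 10/3 * 10 = 50/3

50/3


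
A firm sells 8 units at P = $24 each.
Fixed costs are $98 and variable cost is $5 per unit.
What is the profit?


Total Revenue = P * Q = 24 * 8 = $192
Total Cost = FC + VC*Q = 98 + 5*8 = $138
Profit = TR - TC = 192 - 138 = $54

$54


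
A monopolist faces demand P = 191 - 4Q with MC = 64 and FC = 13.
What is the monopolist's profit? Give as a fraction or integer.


MR = MC: 191 - 8Q = 64
Q* = 127/8
P* = 191 - 4*127/8 = 255/2
Profit = (P* - MC)*Q* - FC
= (255/2 - 64)*127/8 - 13
= 127/2*127/8 - 13
= 16129/16 - 13 = 15921/16

15921/16


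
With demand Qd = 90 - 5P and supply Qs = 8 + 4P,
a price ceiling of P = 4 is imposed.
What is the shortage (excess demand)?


At P = 4:
Qd = 90 - 5*4 = 70
Qs = 8 + 4*4 = 24
Shortage = Qd - Qs = 70 - 24 = 46

46


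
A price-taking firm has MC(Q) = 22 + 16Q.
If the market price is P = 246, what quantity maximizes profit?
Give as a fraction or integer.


In perfect competition, profit is maximized where P = MC.
246 = 22 + 16Q
224 = 16Q
Q* = 224/16 = 14

14


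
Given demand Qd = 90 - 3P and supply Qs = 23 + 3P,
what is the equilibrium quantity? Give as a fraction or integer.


First find equilibrium price:
90 - 3P = 23 + 3P
P* = 67/6 = 67/6
Then substitute into demand:
Q* = 90 - 3 * 67/6 = 113/2

113/2


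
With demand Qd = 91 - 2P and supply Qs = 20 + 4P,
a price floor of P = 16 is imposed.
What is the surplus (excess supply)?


At P = 16:
Qd = 91 - 2*16 = 59
Qs = 20 + 4*16 = 84
Surplus = Qs - Qd = 84 - 59 = 25

25


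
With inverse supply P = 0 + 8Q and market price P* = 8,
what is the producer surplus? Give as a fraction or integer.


Minimum supply price (at Q=0): P_min = 0
Quantity supplied at P* = 8:
Q* = (8 - 0)/8 = 1
PS = (1/2) * Q* * (P* - P_min)
PS = (1/2) * 1 * (8 - 0)
PS = (1/2) * 1 * 8 = 4

4


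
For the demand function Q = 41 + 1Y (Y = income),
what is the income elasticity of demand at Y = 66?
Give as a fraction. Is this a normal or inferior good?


dQ/dY = 1
At Y = 66: Q = 41 + 1*66 = 107
Ey = (dQ/dY)(Y/Q) = 1 * 66 / 107 = 66/107
Since Ey > 0, this is a normal good.

66/107 (normal good)


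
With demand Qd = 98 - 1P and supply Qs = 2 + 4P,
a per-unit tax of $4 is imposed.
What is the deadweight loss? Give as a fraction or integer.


Pre-tax equilibrium quantity: Q* = 394/5
Post-tax equilibrium quantity: Q_tax = 378/5
Reduction in quantity: Q* - Q_tax = 16/5
DWL = (1/2) * tax * (Q* - Q_tax)
DWL = (1/2) * 4 * 16/5 = 32/5

32/5


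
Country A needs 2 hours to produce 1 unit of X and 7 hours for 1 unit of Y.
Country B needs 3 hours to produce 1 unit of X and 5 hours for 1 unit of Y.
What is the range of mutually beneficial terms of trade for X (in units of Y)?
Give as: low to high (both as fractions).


Opportunity cost of X for Country A = hours_X / hours_Y = 2/7 = 2/7 units of Y
Opportunity cost of X for Country B = hours_X / hours_Y = 3/5 = 3/5 units of Y
Terms of trade must be between the two opportunity costs.
Range: 2/7 to 3/5

2/7 to 3/5


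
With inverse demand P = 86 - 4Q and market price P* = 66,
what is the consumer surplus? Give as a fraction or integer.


Maximum willingness to pay (at Q=0): P_max = 86
Quantity demanded at P* = 66:
Q* = (86 - 66)/4 = 5
CS = (1/2) * Q* * (P_max - P*)
CS = (1/2) * 5 * (86 - 66)
CS = (1/2) * 5 * 20 = 50

50


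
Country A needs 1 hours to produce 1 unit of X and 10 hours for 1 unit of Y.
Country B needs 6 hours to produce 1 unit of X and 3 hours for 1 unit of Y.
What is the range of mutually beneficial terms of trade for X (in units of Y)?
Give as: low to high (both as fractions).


Opportunity cost of X for Country A = hours_X / hours_Y = 1/10 = 1/10 units of Y
Opportunity cost of X for Country B = hours_X / hours_Y = 6/3 = 2 units of Y
Terms of trade must be between the two opportunity costs.
Range: 1/10 to 2

1/10 to 2


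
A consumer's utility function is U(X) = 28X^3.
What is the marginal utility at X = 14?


MU = dU/dX = 28*3*X^(3-1)
MU = 84*X^2
At X = 14:
MU = 84 * 14^2
MU = 84 * 196 = 16464

16464


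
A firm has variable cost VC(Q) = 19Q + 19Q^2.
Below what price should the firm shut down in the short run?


AVC(Q) = VC(Q)/Q = 19 + 19Q
AVC is increasing in Q, so minimum AVC is at Q -> 0+.
Min AVC = 19
The firm should shut down if P < 19.

19


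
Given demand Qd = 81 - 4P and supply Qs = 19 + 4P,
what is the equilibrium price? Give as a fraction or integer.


At equilibrium, Qd = Qs.
81 - 4P = 19 + 4P
81 - 19 = 4P + 4P
62 = 8P
P* = 62/8 = 31/4

31/4


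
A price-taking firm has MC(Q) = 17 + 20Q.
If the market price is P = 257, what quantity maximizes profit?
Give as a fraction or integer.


In perfect competition, profit is maximized where P = MC.
257 = 17 + 20Q
240 = 20Q
Q* = 240/20 = 12

12


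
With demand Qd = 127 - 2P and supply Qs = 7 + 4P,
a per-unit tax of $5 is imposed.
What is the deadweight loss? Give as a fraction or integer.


Pre-tax equilibrium quantity: Q* = 87
Post-tax equilibrium quantity: Q_tax = 241/3
Reduction in quantity: Q* - Q_tax = 20/3
DWL = (1/2) * tax * (Q* - Q_tax)
DWL = (1/2) * 5 * 20/3 = 50/3

50/3


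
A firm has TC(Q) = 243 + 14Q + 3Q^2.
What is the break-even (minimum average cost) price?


AC(Q) = 243/Q + 14 + 3Q
To minimize: dAC/dQ = -243/Q^2 + 3 = 0
Q^2 = 243/3 = 81
Q* = 9
Min AC = 243/9 + 14 + 3*9
Min AC = 27 + 14 + 27 = 68

68


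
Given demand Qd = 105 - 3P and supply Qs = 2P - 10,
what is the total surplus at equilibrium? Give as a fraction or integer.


Find equilibrium: 105 - 3P = 2P - 10
105 + 10 = 5P
P* = 115/5 = 23
Q* = 2*23 - 10 = 36
Inverse demand: P = 35 - Q/3, so P_max = 35
Inverse supply: P = 5 + Q/2, so P_min = 5
CS = (1/2) * 36 * (35 - 23) = 216
PS = (1/2) * 36 * (23 - 5) = 324
TS = CS + PS = 216 + 324 = 540

540


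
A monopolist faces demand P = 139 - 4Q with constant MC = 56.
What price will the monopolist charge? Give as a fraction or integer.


MR = 139 - 8Q
Set MR = MC: 139 - 8Q = 56
Q* = 83/8
Substitute into demand:
P* = 139 - 4*83/8 = 195/2

195/2


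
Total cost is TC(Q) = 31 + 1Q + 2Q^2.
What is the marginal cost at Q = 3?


MC = dTC/dQ = 1 + 2*2*Q
At Q = 3:
MC = 1 + 4*3
MC = 1 + 12 = 13

13


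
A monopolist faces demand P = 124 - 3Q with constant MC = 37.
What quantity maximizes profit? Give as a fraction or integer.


TR = P*Q = (124 - 3Q)Q = 124Q - 3Q^2
MR = dTR/dQ = 124 - 6Q
Set MR = MC:
124 - 6Q = 37
87 = 6Q
Q* = 87/6 = 29/2

29/2


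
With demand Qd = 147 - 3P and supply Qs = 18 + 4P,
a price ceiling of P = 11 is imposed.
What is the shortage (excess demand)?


At P = 11:
Qd = 147 - 3*11 = 114
Qs = 18 + 4*11 = 62
Shortage = Qd - Qs = 114 - 62 = 52

52


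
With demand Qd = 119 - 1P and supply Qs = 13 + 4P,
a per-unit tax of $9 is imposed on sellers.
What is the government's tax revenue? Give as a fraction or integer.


With tax on sellers, new supply: Qs' = 13 + 4(P - 9)
= 4P - 23
New equilibrium quantity:
Q_new = 453/5
Tax revenue = tax * Q_new = 9 * 453/5 = 4077/5

4077/5


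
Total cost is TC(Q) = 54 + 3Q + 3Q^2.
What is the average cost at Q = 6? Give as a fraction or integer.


TC(6) = 54 + 3*6 + 3*6^2
TC(6) = 54 + 18 + 108 = 180
AC = TC/Q = 180/6 = 30

30


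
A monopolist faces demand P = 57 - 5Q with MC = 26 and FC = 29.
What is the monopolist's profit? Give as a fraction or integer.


MR = MC: 57 - 10Q = 26
Q* = 31/10
P* = 57 - 5*31/10 = 83/2
Profit = (P* - MC)*Q* - FC
= (83/2 - 26)*31/10 - 29
= 31/2*31/10 - 29
= 961/20 - 29 = 381/20

381/20
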